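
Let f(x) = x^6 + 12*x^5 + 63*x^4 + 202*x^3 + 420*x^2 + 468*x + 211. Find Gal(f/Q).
The polynomial f is an irreducible sextic over Q, so G = Gal(f/Q) is one of the 16 transitive subgroups 6T1, ..., 6T16 of S_6. The discriminant of f is -28010528989632, which is not a perfect square, so G is not contained in A_6. The transitive groups of degree 6 not contained in A_6 are: C_6 (6T1, order 6), S_3 (6T2, order 6), D_6 (6T3, order 12), C_3 x S_3 (6T5, order 18), A_4 x C_2 (6T6, order 24), S_4 (6T8, order 24), S_3 x S_3 (6T9, order 36), S_4 x C_2 (6T11, order 48), (S_3 x S_3) : C_2 (6T13, order 72), PGL(2,5) (6T14, order 120), S_6 (6T16, order 720). By Dedekind's theorem, for a prime p not dividing disc(f) the degrees of the irreducible factors of f mod p form the cycle type of an element of G. Factoring f modulo the 21 such primes p <= 89 (skipping 2, 3, 7, which divide the discriminant), each new pattern first appears at: mod 5: f = (x^6 + 2x^5 + 3x^4 + 2x^3 + 3x + 1), pattern 6; mod 11: f = (x + 6)(x^5 + 6x^4 + 5x^3 + 7x^2 + 4x + 4), pattern 5+1; mod 13: f = (x + 1)(x + 7)(x^4 + 4x^3 + 11x^2 + 8x + 6), pattern 4+1+1; mod 23: f = (x + 5)(x + 18)(x^2 + 3x + 11)(x^2 + 9x + 4), pattern 2+2+1+1; mod 43: f = (x^3 + 6x^2 + 12x + 39)(x^3 + 6x^2 + 15x + 1), pattern 3+3; mod 61: f = (x^2 + 32x + 5)(x^2 + 50x + 55)(x^2 + 52x + 56), pattern 2+2+2. No other pattern occurs in this range, so the set of observed cycle types is {6, 5+1, 4+1+1, 2+2+1+1, 3+3, 2+2+2}. The candidates containing elements of all these cycle types are PGL(2,5) (6T14) of order 120, S_6 (6T16) of order 720; the others are excluded. The observed types are precisely the cycle types that occur in PGL(2,5) (6T14) (apart from the identity). Each of the other remaining candidates has further cycle types, and by the Chebotarev density theorem the matching factorization patterns would occur for a proportion of primes equal to their share of the group: S_6 (6T16) additionally contains elements of type 4+2, 3+2+1, 3+1+1+1, 2+1+1+1+1 (265 of its 720 elements, about 37% of primes). None of the 21 primes tested shows any such pattern (for each of these groups the chance of that is below 10^-4), which rules them out. Hence G = PGL(2,5) (6T14), of order 120.

PGL(2,5) (also written S5(6))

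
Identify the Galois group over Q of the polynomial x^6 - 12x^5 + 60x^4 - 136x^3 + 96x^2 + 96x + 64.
The polynomial f is an irreducible sextic over Q, so G = Gal(f/Q) is one of the 16 transitive subgroups 6T1, ..., 6T16 of S_6. The discriminant of f is -190210142896128, which is not a perfect square, so G is not contained in A_6. The transitive groups of degree 6 not contained in A_6 are: C_6 (6T1, order 6), S_3 (6T2, order 6), D_6 (6T3, order 12), C_3 x S_3 (6T5, order 18), A_4 x C_2 (6T6, order 24), S_4 (6T8, order 24), S_3 x S_3 (6T9, order 36), S_4 x C_2 (6T11, order 48), (S_3 x S_3) : C_2 (6T13, order 72), PGL(2,5) (6T14, order 120), S_6 (6T16, order 720). By Dedekind's theorem, for a prime p not dividing disc(f) the degrees of the irreducible factors of f mod p form the cycle type of an element of G. Factoring f modulo the 33 such primes p <= 149 (skipping 2, 3, which divide the discriminant), each new pattern first appears at: mod 5: f = (x^6 + 3x^5 + 4x^3 + x^2 + x + 4), pattern 6; mod 7: f = (x + 1)(x + 3)(x + 4)(x^3 + x^2 + 5x + 3), pattern 3+1+1+1; mod 17: f = (x^2 + 5x + 14)(x^2 + 6x + 12)(x^2 + 11x + 2), pattern 2+2+2; mod 19: f = (x^3 + 13x^2 + 12x + 1)(x^3 + 13x^2 + 12x + 7), pattern 3+3; mod 73: f = (x + 9)(x + 11)(x + 13)(x + 27)(x + 29)(x + 45), pattern 1+1+1+1+1+1. No other pattern occurs in this range, so the set of observed cycle types is {6, 3+1+1+1, 2+2+2, 3+3, 1+1+1+1+1+1}. The candidates containing elements of all these cycle types are C_3 x S_3 (6T5) of order 18, S_3 x S_3 (6T9) of order 36, (S_3 x S_3) : C_2 (6T13) of order 72, S_6 (6T16) of order 720; the others are excluded. The observed types are precisely the cycle types that occur in C_3 x S_3 (6T5). Each of the other remaining candidates has further cycle types, and by the Chebotarev density theorem the matching factorization patterns would occur for a proportion of primes equal to their share of the group: S_3 x S_3 (6T9) additionally contains elements of type 2+2+1+1 (9 of its 36 elements, about 25% of primes); (S_3 x S_3) : C_2 (6T13) additionally contains elements of type 4+2, 3+2+1, 2+2+1+1, 2+1+1+1+1 (45 of its 72 elements, about 62% of primes); S_6 (6T16) additionally contains elements of type 5+1, 4+2, 4+1+1, 3+2+1, 2+2+1+1, 2+1+1+1+1 (504 of its 720 elements, about 70% of primes). None of the 33 primes tested shows any such pattern (for each of these groups the chance of that is below 10^-4), which rules them out. Hence G = C_3 x S_3 (6T5), of order 18.

C_3 x S_3 (also written G18)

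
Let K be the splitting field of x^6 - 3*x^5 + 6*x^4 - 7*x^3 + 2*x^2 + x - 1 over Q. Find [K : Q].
24

The degree of the splitting field over Q equals the order of the Galois group, so first determine the group. The polynomial f is an irreducible sextic over Q, so G = Gal(f/Q) is one of the 16 transitive subgroups 6T1, ..., 6T16 of S_6. The discriminant of f is 810448, which is not a perfect square, so G is not contained in A_6. The transitive groups of degree 6 not contained in A_6 are: C_6 (6T1, order 6), S_3 (6T2, order 6), D_6 (6T3, order 12), C_3 x S_3 (6T5, order 18), A_4 x C_2 (6T6, order 24), S_4 (6T8, order 24), S_3 x S_3 (6T9, order 36), S_4 x C_2 (6T11, order 48), (S_3 x S_3) : C_2 (6T13, order 72), PGL(2,5) (6T14, order 120), S_6 (6T16, order 720). By Dedekind's theorem, for a prime p not dividing disc(f) the degrees of the irreducible factors of f mod p form the cycle type of an element of G. Factoring f modulo the 22 such primes p <= 89 (skipping 2, 37, which divide the discriminant), each new pattern first appears at: mod 3: f = (x^3 + x^2 + x + 2)(x^3 + 2x^2 + 1), pattern 3+3; mod 5: f = (x^2 + 3)(x^2 + 3x + 4)(x^2 + 4x + 2), pattern 2+2+2; mod 17: f = (x + 1)(x + 15)(x^4 + 15x^3 + 6x^2 + 12x + 9), pattern 4+1+1; mod 67: f = (x + 4)(x + 62)(x^2 + 66x + 40)(x^2 + 66x + 50), pattern 2+2+1+1. No other pattern occurs in this range, so the set of observed cycle types is {3+3, 2+2+2, 4+1+1, 2+2+1+1}. The candidates containing elements of all these cycle types are S_4 (6T8) of order 24, S_4 x C_2 (6T11) of order 48, PGL(2,5) (6T14) of order 120, S_6 (6T16) of order 720; the others are excluded. The observed types are precisely the cycle types that occur in S_4 (6T8) (apart from the identity). Each of the other remaining candidates has further cycle types, and by the Chebotarev density theorem the matching factorization patterns would occur for a proportion of primes equal to their share of the group: S_4 x C_2 (6T11) additionally contains elements of type 6, 4+2, 2+1+1+1+1 (17 of its 48 elements, about 35% of primes); PGL(2,5) (6T14) additionally contains elements of type 6, 5+1 (44 of its 120 elements, about 37% of primes); S_6 (6T16) additionally contains elements of type 6, 5+1, 4+2, 3+2+1, 3+1+1+1, 2+1+1+1+1 (529 of its 720 elements, about 73% of primes). None of the 22 primes tested shows any such pattern (for each of these groups the chance of that is below 10^-4), which rules them out. Hence G = S_4 (6T8), of order 24. The Galois group S_4 (6T8) has order 24, so the splitting field has degree 24 over Q.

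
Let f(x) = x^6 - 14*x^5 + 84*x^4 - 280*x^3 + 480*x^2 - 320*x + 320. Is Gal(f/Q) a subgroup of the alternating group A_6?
The polynomial is irreducible of degree 6 over Q. Its discriminant is 564385546240000 = 23756800^2, a perfect square. A Galois group lies in the alternating group exactly when the discriminant is a square in Q, so the Galois group ((C_3 x C_3) : C_4) is contained in A_6.

Yes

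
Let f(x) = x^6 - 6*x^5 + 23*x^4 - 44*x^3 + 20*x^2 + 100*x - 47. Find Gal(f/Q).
The polynomial f is an irreducible sextic over Q, so G = Gal(f/Q) is one of the 16 transitive subgroups 6T1, ..., 6T16 of S_6. The discriminant of f is 2046918914580544 = 45242888^2, a perfect square, so G is contained in A_6. The transitive groups of degree 6 contained in A_6 are: A_4 (6T4, order 12), S_4 (6T7, order 24), (C_3 x C_3) : C_4 (6T10, order 36), PSL(2,5) (6T12, order 60), A_6 (6T15, order 360). By Dedekind's theorem, for a prime p not dividing disc(f) the degrees of the irreducible factors of f mod p form the cycle type of an element of G. Factoring f modulo the 79 such primes p <= 419 (skipping 2, 31, which divide the discriminant), each new pattern first appears at: mod 3: f = (x^2 + 1)(x^4 + x^2 + x + 1), pattern 4+2; mod 5: f = (x^3 + x^2 + 2)(x^3 + 3x^2 + 4), pattern 3+3; mod 11: f = (x + 3)(x + 9)(x^2 + 6x + 10)(x^2 + 9x + 5), pattern 2+2+1+1; mod 67: f = (x + 5)(x + 9)(x + 14)(x + 20)(x + 29)(x + 51), pattern 1+1+1+1+1+1. No other pattern occurs in this range, so the set of observed cycle types is {4+2, 3+3, 2+2+1+1, 1+1+1+1+1+1}. The candidates containing elements of all these cycle types are S_4 (6T7) of order 24, (C_3 x C_3) : C_4 (6T10) of order 36, A_6 (6T15) of order 360; the others are excluded. The observed types are precisely the cycle types that occur in S_4 (6T7). Each of the other remaining candidates has further cycle types, and by the Chebotarev density theorem the matching factorization patterns would occur for a proportion of primes equal to their share of the group: (C_3 x C_3) : C_4 (6T10) additionally contains elements of type 3+1+1+1 (4 of its 36 elements, about 11% of primes); A_6 (6T15) additionally contains elements of type 5+1, 3+1+1+1 (184 of its 360 elements, about 51% of primes). None of the 79 primes tested shows any such pattern (for each of these groups the chance of that is below 10^-4), which rules them out. Hence G = S_4 (6T7), of order 24.

S_4 (also written S4+)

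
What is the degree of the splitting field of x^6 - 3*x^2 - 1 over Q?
12

The degree of the splitting field over Q equals the order of the Galois group, so first determine the group. The polynomial f is an irreducible sextic over Q, so G = Gal(f/Q) is one of the 16 transitive subgroups 6T1, ..., 6T16 of S_6. The discriminant of f is 419904 = 648^2, a perfect square, so G is contained in A_6. The transitive groups of degree 6 contained in A_6 are: A_4 (6T4, order 12), S_4 (6T7, order 24), (C_3 x C_3) : C_4 (6T10, order 36), PSL(2,5) (6T12, order 60), A_6 (6T15, order 360). By Dedekind's theorem, for a prime p not dividing disc(f) the degrees of the irreducible factors of f mod p form the cycle type of an element of G. Factoring f modulo the 33 such primes p <= 149 (skipping 2, 3, which divide the discriminant), each new pattern first appears at: mod 5: f = (x^3 + x^2 + 3x + 1)(x^3 + 4x^2 + 3x + 4), pattern 3+3; mod 17: f = (x + 2)(x + 15)(x^2 + 7)(x^2 + 14), pattern 2+2+1+1; mod 71: f = (x + 4)(x + 5)(x + 32)(x + 39)(x + 66)(x + 67), pattern 1+1+1+1+1+1. No other pattern occurs in this range, so the set of observed cycle types is {3+3, 2+2+1+1, 1+1+1+1+1+1}. The candidates containing elements of all these cycle types are A_4 (6T4) of order 12, S_4 (6T7) of order 24, (C_3 x C_3) : C_4 (6T10) of order 36, PSL(2,5) (6T12) of order 60, A_6 (6T15) of order 360; the others are excluded. The observed types are precisely the cycle types that occur in A_4 (6T4). Each of the other remaining candidates has further cycle types, and by the Chebotarev density theorem the matching factorization patterns would occur for a proportion of primes equal to their share of the group: S_4 (6T7) additionally contains elements of type 4+2 (6 of its 24 elements, about 25% of primes); (C_3 x C_3) : C_4 (6T10) additionally contains elements of type 4+2, 3+1+1+1 (22 of its 36 elements, about 61% of primes); PSL(2,5) (6T12) additionally contains elements of type 5+1 (24 of its 60 elements, about 40% of primes); A_6 (6T15) additionally contains elements of type 5+1, 4+2, 3+1+1+1 (274 of its 360 elements, about 76% of primes). None of the 33 primes tested shows any such pattern (for each of these groups the chance of that is below 10^-4), which rules them out. Hence G = A_4 (6T4), of order 12. The Galois group A_4 (6T4) has order 12, so the splitting field has degree 12 over Q.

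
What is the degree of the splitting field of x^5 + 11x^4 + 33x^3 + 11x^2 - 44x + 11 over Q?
The degree of the splitting field over Q equals the order of the Galois group, so first determine the group. The polynomial f is an irreducible quintic over Q, so G = Gal(f/Q) is a transitive subgroup of S_5: one of C_5 (5T1, order 5), D_5 (5T2, order 10), F_20 (5T3, order 20), A_5 (5T4, order 60) or S_5 (5T5, order 120). The discriminant of f is 65723449 = 8107^2, a perfect square, so G is contained in A_5. The transitive groups of degree 5 contained in A_5 are: C_5 (5T1, order 5), D_5 (5T2, order 10), A_5 (5T4, order 60). By Dedekind's theorem, for a prime p not dividing disc(f) the degrees of the irreducible factors of f mod p form the cycle type of an element of G. Factoring f modulo the 14 such primes p <= 47 (skipping 11, which divides the discriminant), each new pattern first appears at: mod 2: f = (x^5 + x^4 + x^3 + x^2 + 1), pattern 5; mod 23: f = (x + 2)(x + 6)(x + 9)(x + 18)(x + 22), pattern 1+1+1+1+1. No other pattern occurs in this range, so the set of observed cycle types is {5, 1+1+1+1+1}. The candidates containing elements of all these cycle types are C_5 (5T1) of order 5, D_5 (5T2) of order 10, A_5 (5T4) of order 60; the others are excluded. The observed types are precisely the cycle types that occur in C_5 (5T1). Each of the other remaining candidates has further cycle types, and by the Chebotarev density theorem the matching factorization patterns would occur for a proportion of primes equal to their share of the group: D_5 (5T2) additionally contains elements of type 2+2+1 (5 of its 10 elements, about 50% of primes); A_5 (5T4) additionally contains elements of type 3+1+1, 2+2+1 (35 of its 60 elements, about 58% of primes). None of the 14 primes tested shows any such pattern (for each of these groups the chance of that is below 10^-4), which rules them out. Hence G = C_5 (5T1), of order 5. The Galois group C_5 (5T1) has order 5, so the splitting field has degree 5 over Q.

5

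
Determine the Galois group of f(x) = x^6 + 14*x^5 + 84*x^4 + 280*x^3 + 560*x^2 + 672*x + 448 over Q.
The polynomial f is an irreducible sextic over Q, so G = Gal(f/Q) is one of the 16 transitive subgroups 6T1, ..., 6T16 of S_6. The discriminant of f is -18046378835968, which is not a perfect square, so G is not contained in A_6. The transitive groups of degree 6 not contained in A_6 are: C_6 (6T1, order 6), S_3 (6T2, order 6), D_6 (6T3, order 12), C_3 x S_3 (6T5, order 18), A_4 x C_2 (6T6, order 24), S_4 (6T8, order 24), S_3 x S_3 (6T9, order 36), S_4 x C_2 (6T11, order 48), (S_3 x S_3) : C_2 (6T13, order 72), PGL(2,5) (6T14, order 120), S_6 (6T16, order 720). By Dedekind's theorem, for a prime p not dividing disc(f) the degrees of the irreducible factors of f mod p form the cycle type of an element of G. Factoring f modulo the 37 such primes p <= 167 (skipping 2, 7, which divide the discriminant), each new pattern first appears at: mod 3: f = (x^6 + 2x^5 + x^3 + 2x^2 + 1), pattern 6; mod 11: f = (x^3 + 5x^2 + 2x + 6)(x^3 + 9x^2 + 4x + 5), pattern 3+3; mod 13: f = (x^2 + x + 2)(x^2 + 3x + 6)(x^2 + 10x + 7), pattern 2+2+2; mod 29: f = (x + 10)(x + 12)(x + 14)(x + 17)(x + 20)(x + 28), pattern 1+1+1+1+1+1. No other pattern occurs in this range, so the set of observed cycle types is {6, 3+3, 2+2+2, 1+1+1+1+1+1}. The candidates containing elements of all these cycle types are C_6 (6T1) of order 6, D_6 (6T3) of order 12, C_3 x S_3 (6T5) of order 18, A_4 x C_2 (6T6) of order 24, S_3 x S_3 (6T9) of order 36, S_4 x C_2 (6T11) of order 48, (S_3 x S_3) : C_2 (6T13) of order 72, PGL(2,5) (6T14) of order 120, S_6 (6T16) of order 720; the others are excluded. The observed types are precisely the cycle types that occur in C_6 (6T1). Each of the other remaining candidates has further cycle types, and by the Chebotarev density theorem the matching factorization patterns would occur for a proportion of primes equal to their share of the group: D_6 (6T3) additionally contains elements of type 2+2+1+1 (3 of its 12 elements, about 25% of primes); C_3 x S_3 (6T5) additionally contains elements of type 3+1+1+1 (4 of its 18 elements, about 22% of primes); A_4 x C_2 (6T6) additionally contains elements of type 2+2+1+1, 2+1+1+1+1 (6 of its 24 elements, about 25% of primes); S_3 x S_3 (6T9) additionally contains elements of type 3+1+1+1, 2+2+1+1 (13 of its 36 elements, about 36% of primes); S_4 x C_2 (6T11) additionally contains elements of type 4+2, 4+1+1, 2+2+1+1, 2+1+1+1+1 (24 of its 48 elements, about 50% of primes); (S_3 x S_3) : C_2 (6T13) additionally contains elements of type 4+2, 3+2+1, 3+1+1+1, 2+2+1+1, 2+1+1+1+1 (49 of its 72 elements, about 68% of primes); PGL(2,5) (6T14) additionally contains elements of type 5+1, 4+1+1, 2+2+1+1 (69 of its 120 elements, about 58% of primes); S_6 (6T16) additionally contains elements of type 5+1, 4+2, 4+1+1, 3+2+1, 3+1+1+1, 2+2+1+1, 2+1+1+1+1 (544 of its 720 elements, about 76% of primes). None of the 37 primes tested shows any such pattern (for each of these groups the chance of that is below 10^-4), which rules them out. Hence G = C_6 (6T1), of order 6.

C_6 (order 6)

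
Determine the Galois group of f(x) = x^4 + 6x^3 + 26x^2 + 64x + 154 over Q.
A_4 (order 12)

The polynomial is an irreducible quartic over Q and its discriminant is 129231424 = 11368^2, a perfect square, so the Galois group is contained in A_4. The resolvent cubic y^3 - 26*y^2 - 232*y + 6376 is irreducible over Q. An irreducible resolvent with square discriminant gives A_4.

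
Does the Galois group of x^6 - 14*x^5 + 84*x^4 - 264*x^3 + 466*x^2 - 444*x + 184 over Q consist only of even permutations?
The polynomial is irreducible of degree 6 over Q. Its discriminant is -4014080000, which is not a perfect square. A Galois group lies in the alternating group exactly when the discriminant is a square in Q, so the Galois group (S_4) is not contained in A_6.

No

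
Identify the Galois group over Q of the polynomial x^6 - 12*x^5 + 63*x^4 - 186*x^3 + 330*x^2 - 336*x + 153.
PGL(2,5) (order 120)

The polynomial f is an irreducible sextic over Q, so G = Gal(f/Q) is one of the 16 transitive subgroups 6T1, ..., 6T16 of S_6. The discriminant of f is -16003008, which is not a perfect square, so G is not contained in A_6. The transitive groups of degree 6 not contained in A_6 are: C_6 (6T1, order 6), S_3 (6T2, order 6), D_6 (6T3, order 12), C_3 x S_3 (6T5, order 18), A_4 x C_2 (6T6, order 24), S_4 (6T8, order 24), S_3 x S_3 (6T9, order 36), S_4 x C_2 (6T11, order 48), (S_3 x S_3) : C_2 (6T13, order 72), PGL(2,5) (6T14, order 120), S_6 (6T16, order 720). By Dedekind's theorem, for a prime p not dividing disc(f) the degrees of the irreducible factors of f mod p form the cycle type of an element of G. Factoring f modulo the 21 such primes p <= 89 (skipping 2, 3, 7, which divide the discriminant), each new pattern first appears at: mod 5: f = (x^6 + 3x^5 + 3x^4 + 4x^3 + 4x + 3), pattern 6; mod 11: f = (x + 7)(x^5 + 3x^4 + 9x^3 + 4x^2 + 5x + 3), pattern 5+1; mod 13: f = (x + 3)(x + 12)(x^4 + 12x^3 + 3x^2 + 1), pattern 4+1+1; mod 23: f = (x + 1)(x + 5)(x^2 + x + 19)(x^2 + 4x + 5), pattern 2+2+1+1; mod 43: f = (x^3 + 13x^2 + x + 3)(x^3 + 18x^2 + 8), pattern 3+3; mod 61: f = (x^2 + 28x + 34)(x^2 + 39x + 52)(x^2 + 43x + 30), pattern 2+2+2. No other pattern occurs in this range, so the set of observed cycle types is {6, 5+1, 4+1+1, 2+2+1+1, 3+3, 2+2+2}. The candidates containing elements of all these cycle types are PGL(2,5) (6T14) of order 120, S_6 (6T16) of order 720; the others are excluded. The observed types are precisely the cycle types that occur in PGL(2,5) (6T14) (apart from the identity). Each of the other remaining candidates has further cycle types, and by the Chebotarev density theorem the matching factorization patterns would occur for a proportion of primes equal to their share of the group: S_6 (6T16) additionally contains elements of type 4+2, 3+2+1, 3+1+1+1, 2+1+1+1+1 (265 of its 720 elements, about 37% of primes). None of the 21 primes tested shows any such pattern (for each of these groups the chance of that is below 10^-4), which rules them out. Hence G = PGL(2,5) (6T14), of order 120.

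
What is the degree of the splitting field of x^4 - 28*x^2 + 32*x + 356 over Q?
8

The degree of the splitting field over Q equals the order of the Galois group, so first determine the group. The polynomial is an irreducible quartic over Q and its discriminant is 924844032, which is not a perfect square, so the Galois group is not contained in A_4. The resolvent cubic y^3 + 28*y^2 - 1424*y - 40896 has exactly one rational root, so the Galois group is C_4 or D_4. The quartic remains irreducible over Q(sqrt(disc)), so the group is D_4. The Galois group D_4 (4T3) has order 8, so the splitting field has degree 8 over Q.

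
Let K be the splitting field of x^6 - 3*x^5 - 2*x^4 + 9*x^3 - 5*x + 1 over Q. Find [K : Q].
6

The degree of the splitting field over Q equals the order of the Galois group, so first determine the group. The polynomial f is an irreducible sextic over Q, so G = Gal(f/Q) is one of the 16 transitive subgroups 6T1, ..., 6T16 of S_6. The discriminant of f is 810448, which is not a perfect square, so G is not contained in A_6. The transitive groups of degree 6 not contained in A_6 are: C_6 (6T1, order 6), S_3 (6T2, order 6), D_6 (6T3, order 12), C_3 x S_3 (6T5, order 18), A_4 x C_2 (6T6, order 24), S_4 (6T8, order 24), S_3 x S_3 (6T9, order 36), S_4 x C_2 (6T11, order 48), (S_3 x S_3) : C_2 (6T13, order 72), PGL(2,5) (6T14, order 120), S_6 (6T16, order 720). By Dedekind's theorem, for a prime p not dividing disc(f) the degrees of the irreducible factors of f mod p form the cycle type of an element of G. Factoring f modulo the 23 such primes p <= 97 (skipping 2, 37, which divide the discriminant), each new pattern first appears at: mod 3: f = (x^3 + x^2 + 2)(x^3 + 2x^2 + 2x + 2), pattern 3+3; mod 5: f = (x^2 + 2)(x^2 + 3x + 3)(x^2 + 4x + 1), pattern 2+2+2; mod 67: f = (x + 2)(x + 18)(x + 30)(x + 36)(x + 48)(x + 64), pattern 1+1+1+1+1+1. No other pattern occurs in this range, so the set of observed cycle types is {3+3, 2+2+2, 1+1+1+1+1+1}. The candidates containing elements of all these cycle types are C_6 (6T1) of order 6, S_3 (6T2) of order 6, D_6 (6T3) of order 12, C_3 x S_3 (6T5) of order 18, A_4 x C_2 (6T6) of order 24, S_4 (6T8) of order 24, S_3 x S_3 (6T9) of order 36, S_4 x C_2 (6T11) of order 48, (S_3 x S_3) : C_2 (6T13) of order 72, PGL(2,5) (6T14) of order 120, S_6 (6T16) of order 720; the others are excluded. The observed types are precisely the cycle types that occur in S_3 (6T2). Each of the other remaining candidates has further cycle types, and by the Chebotarev density theorem the matching factorization patterns would occur for a proportion of primes equal to their share of the group: C_6 (6T1) additionally contains elements of type 6 (2 of its 6 elements, about 33% of primes); D_6 (6T3) additionally contains elements of type 6, 2+2+1+1 (5 of its 12 elements, about 42% of primes); C_3 x S_3 (6T5) additionally contains elements of type 6, 3+1+1+1 (10 of its 18 elements, about 56% of primes); A_4 x C_2 (6T6) additionally contains elements of type 6, 2+2+1+1, 2+1+1+1+1 (14 of its 24 elements, about 58% of primes); S_4 (6T8) additionally contains elements of type 4+1+1, 2+2+1+1 (9 of its 24 elements, about 38% of primes); S_3 x S_3 (6T9) additionally contains elements of type 6, 3+1+1+1, 2+2+1+1 (25 of its 36 elements, about 69% of primes); S_4 x C_2 (6T11) additionally contains elements of type 6, 4+2, 4+1+1, 2+2+1+1, 2+1+1+1+1 (32 of its 48 elements, about 67% of primes); (S_3 x S_3) : C_2 (6T13) additionally contains elements of type 6, 4+2, 3+2+1, 3+1+1+1, 2+2+1+1, 2+1+1+1+1 (61 of its 72 elements, about 85% of primes); PGL(2,5) (6T14) additionally contains elements of type 6, 5+1, 4+1+1, 2+2+1+1 (89 of its 120 elements, about 74% of primes); S_6 (6T16) additionally contains elements of type 6, 5+1, 4+2, 4+1+1, 3+2+1, 3+1+1+1, 2+2+1+1, 2+1+1+1+1 (664 of its 720 elements, about 92% of primes). None of the 23 primes tested shows any such pattern (for each of these groups the chance of that is below 10^-4), which rules them out. Hence G = S_3 (6T2), of order 6. The Galois group S_3 (6T2) has order 6, so the splitting field has degree 6 over Q.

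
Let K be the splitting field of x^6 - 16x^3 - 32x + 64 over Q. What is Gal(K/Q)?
S_6 (also written S6)

The polynomial f is an irreducible sextic over Q, so G = Gal(f/Q) is one of the 16 transitive subgroups 6T1, ..., 6T16 of S_6. The discriminant of f is 53451941740544, which is not a perfect square, so G is not contained in A_6. The transitive groups of degree 6 not contained in A_6 are: C_6 (6T1, order 6), S_3 (6T2, order 6), D_6 (6T3, order 12), C_3 x S_3 (6T5, order 18), A_4 x C_2 (6T6, order 24), S_4 (6T8, order 24), S_3 x S_3 (6T9, order 36), S_4 x C_2 (6T11, order 48), (S_3 x S_3) : C_2 (6T13, order 72), PGL(2,5) (6T14, order 120), S_6 (6T16, order 720). By Dedekind's theorem, for a prime p not dividing disc(f) the degrees of the irreducible factors of f mod p form the cycle type of an element of G. Factoring f modulo the 3 such primes p <= 7 (skipping 2, which divides the discriminant), each new pattern first appears at: mod 3: f = (x^6 + 2x^3 + x + 1), pattern 6; mod 5: f = (x + 2)(x^5 + 3x^4 + 4x^3 + x^2 + 3x + 2), pattern 5+1; mod 7: f = (x^2 + 2)(x^4 + 5x^2 + 5x + 4), pattern 4+2. No other pattern occurs in this range, so the set of observed cycle types is {6, 5+1, 4+2}. Among the candidates above, the only group containing elements of all these cycle types is S_6 (6T16); every other candidate lacks at least one of them. Hence G = S_6 (6T16), of order 720.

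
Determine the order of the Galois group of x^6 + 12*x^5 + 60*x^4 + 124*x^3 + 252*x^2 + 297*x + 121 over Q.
72

The degree of the splitting field over Q equals the order of the Galois group, so first determine the group. The polynomial f is an irreducible sextic over Q, so G = Gal(f/Q) is one of the 16 transitive subgroups 6T1, ..., 6T16 of S_6. The discriminant of f is -2200994196714027, which is not a perfect square, so G is not contained in A_6. The transitive groups of degree 6 not contained in A_6 are: C_6 (6T1, order 6), S_3 (6T2, order 6), D_6 (6T3, order 12), C_3 x S_3 (6T5, order 18), A_4 x C_2 (6T6, order 24), S_4 (6T8, order 24), S_3 x S_3 (6T9, order 36), S_4 x C_2 (6T11, order 48), (S_3 x S_3) : C_2 (6T13, order 72), PGL(2,5) (6T14, order 120), S_6 (6T16, order 720). By Dedekind's theorem, for a prime p not dividing disc(f) the degrees of the irreducible factors of f mod p form the cycle type of an element of G. Factoring f modulo the 25 such primes p <= 127 (skipping 3, 11, 13, 17, 43, 109, which divide the discriminant), each new pattern first appears at: mod 2: f = (x^6 + x + 1), pattern 6; mod 7: f = (x + 5)(x^2 + 2x + 3)(x^3 + 5x^2 + 5x + 2), pattern 3+2+1; mod 23: f = (x^2 + 2x + 17)(x^4 + 10x^3 + 22), pattern 4+2; mod 31: f = (x + 15)(x + 29)(x^2 + 10x + 19)(x^2 + 20x + 8), pattern 2+2+1+1; mod 61: f = (x + 2)(x + 10)(x + 21)(x + 35)(x^2 + 5x + 1), pattern 2+1+1+1+1; mod 97: f = (x + 25)(x + 74)(x + 82)(x^3 + 25x^2 + 20x + 94), pattern 3+1+1+1; mod 113: f = (x^2 + 34x + 25)(x^2 + 99x + 66)(x^2 + 105x + 40), pattern 2+2+2; mod 127: f = (x^3 + 16x^2 + 48x + 34)(x^3 + 123x^2 + 76x + 82), pattern 3+3. No other pattern occurs in this range, so the set of observed cycle types is {6, 3+2+1, 4+2, 2+2+1+1, 2+1+1+1+1, 3+1+1+1, 2+2+2, 3+3}. The candidates containing elements of all these cycle types are (S_3 x S_3) : C_2 (6T13) of order 72, S_6 (6T16) of order 720; the others are excluded. The observed types are precisely the cycle types that occur in (S_3 x S_3) : C_2 (6T13) (apart from the identity). Each of the other remaining candidates has further cycle types, and by the Chebotarev density theorem the matching factorization patterns would occur for a proportion of primes equal to their share of the group: S_6 (6T16) additionally contains elements of type 5+1, 4+1+1 (234 of its 720 elements, about 32% of primes). None of the 25 primes tested shows any such pattern (for each of these groups the chance of that is below 10^-4), which rules them out. Hence G = (S_3 x S_3) : C_2 (6T13), of order 72. The Galois group (S_3 x S_3) : C_2 (6T13) has order 72, so the splitting field has degree 72 over Q.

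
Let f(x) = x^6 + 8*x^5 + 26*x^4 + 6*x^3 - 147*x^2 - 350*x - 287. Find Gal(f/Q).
The polynomial f is an irreducible sextic over Q, so G = Gal(f/Q) is one of the 16 transitive subgroups 6T1, ..., 6T16 of S_6. The discriminant of f is 1728393484898304 = 41573952^2, a perfect square, so G is contained in A_6. The transitive groups of degree 6 contained in A_6 are: A_4 (6T4, order 12), S_4 (6T7, order 24), (C_3 x C_3) : C_4 (6T10, order 36), PSL(2,5) (6T12, order 60), A_6 (6T15, order 360). By Dedekind's theorem, for a prime p not dividing disc(f) the degrees of the irreducible factors of f mod p form the cycle type of an element of G. Factoring f modulo the 33 such primes p <= 151 (skipping 2, 3, 7, which divide the discriminant), each new pattern first appears at: mod 5: f = (x^3 + x^2 + 3x + 1)(x^3 + 2x^2 + x + 3), pattern 3+3; mod 13: f = (x + 3)(x + 5)(x^2 + x + 8)(x^2 + 12x + 4), pattern 2+2+1+1. No other pattern occurs in this range, so the set of observed cycle types is {3+3, 2+2+1+1}. The candidates containing elements of all these cycle types are A_4 (6T4) of order 12, S_4 (6T7) of order 24, (C_3 x C_3) : C_4 (6T10) of order 36, PSL(2,5) (6T12) of order 60, A_6 (6T15) of order 360; the others are excluded. The observed types are precisely the cycle types that occur in A_4 (6T4) (apart from the identity). Each of the other remaining candidates has further cycle types, and by the Chebotarev density theorem the matching factorization patterns would occur for a proportion of primes equal to their share of the group: S_4 (6T7) additionally contains elements of type 4+2 (6 of its 24 elements, about 25% of primes); (C_3 x C_3) : C_4 (6T10) additionally contains elements of type 4+2, 3+1+1+1 (22 of its 36 elements, about 61% of primes); PSL(2,5) (6T12) additionally contains elements of type 5+1 (24 of its 60 elements, about 40% of primes); A_6 (6T15) additionally contains elements of type 5+1, 4+2, 3+1+1+1 (274 of its 360 elements, about 76% of primes). None of the 33 primes tested shows any such pattern (for each of these groups the chance of that is below 10^-4), which rules them out. Hence G = A_4 (6T4), of order 12.

A_4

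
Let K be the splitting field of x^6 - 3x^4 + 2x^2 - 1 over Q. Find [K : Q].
24

The degree of the splitting field over Q equals the order of the Galois group, so first determine the group. The polynomial f is an irreducible sextic over Q, so G = Gal(f/Q) is one of the 16 transitive subgroups 6T1, ..., 6T16 of S_6. The discriminant of f is 33856 = 184^2, a perfect square, so G is contained in A_6. The transitive groups of degree 6 contained in A_6 are: A_4 (6T4, order 12), S_4 (6T7, order 24), (C_3 x C_3) : C_4 (6T10, order 36), PSL(2,5) (6T12, order 60), A_6 (6T15, order 360). By Dedekind's theorem, for a prime p not dividing disc(f) the degrees of the irreducible factors of f mod p form the cycle type of an element of G. Factoring f modulo the 79 such primes p <= 419 (skipping 2, 23, which divide the discriminant), each new pattern first appears at: mod 3: f = (x^3 + x^2 + 2x + 1)(x^3 + 2x^2 + 2x + 2), pattern 3+3; mod 5: f = (x^2 + 2)(x^4 + 2), pattern 4+2; mod 19: f = (x + 8)(x + 11)(x^2 + x + 12)(x^2 + 18x + 12), pattern 2+2+1+1; mod 223: f = (x + 8)(x + 82)(x + 103)(x + 120)(x + 141)(x + 215), pattern 1+1+1+1+1+1. No other pattern occurs in this range, so the set of observed cycle types is {3+3, 4+2, 2+2+1+1, 1+1+1+1+1+1}. The candidates containing elements of all these cycle types are S_4 (6T7) of order 24, (C_3 x C_3) : C_4 (6T10) of order 36, A_6 (6T15) of order 360; the others are excluded. The observed types are precisely the cycle types that occur in S_4 (6T7). Each of the other remaining candidates has further cycle types, and by the Chebotarev density theorem the matching factorization patterns would occur for a proportion of primes equal to their share of the group: (C_3 x C_3) : C_4 (6T10) additionally contains elements of type 3+1+1+1 (4 of its 36 elements, about 11% of primes); A_6 (6T15) additionally contains elements of type 5+1, 3+1+1+1 (184 of its 360 elements, about 51% of primes). None of the 79 primes tested shows any such pattern (for each of these groups the chance of that is below 10^-4), which rules them out. Hence G = S_4 (6T7), of order 24. The Galois group S_4 (6T7) has order 24, so the splitting field has degree 24 over Q.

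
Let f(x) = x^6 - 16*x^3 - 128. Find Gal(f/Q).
The polynomial f is an irreducible sextic over Q, so G = Gal(f/Q) is one of the 16 transitive subgroups 6T1, ..., 6T16 of S_6. The discriminant of f is 5410421842378752, which is not a perfect square, so G is not contained in A_6. The transitive groups of degree 6 not contained in A_6 are: C_6 (6T1, order 6), S_3 (6T2, order 6), D_6 (6T3, order 12), C_3 x S_3 (6T5, order 18), A_4 x C_2 (6T6, order 24), S_4 (6T8, order 24), S_3 x S_3 (6T9, order 36), S_4 x C_2 (6T11, order 48), (S_3 x S_3) : C_2 (6T13, order 72), PGL(2,5) (6T14, order 120), S_6 (6T16, order 720). By Dedekind's theorem, for a prime p not dividing disc(f) the degrees of the irreducible factors of f mod p form the cycle type of an element of G. Factoring f modulo the 23 such primes p <= 97 (skipping 2, 3, which divide the discriminant), each new pattern first appears at: mod 5: f = (x^6 + 4x^3 + 2), pattern 6; mod 11: f = (x + 6)(x + 10)(x^2 + x + 1)(x^2 + 5x + 3), pattern 2+2+1+1; mod 13: f = (x + 4)(x + 10)(x + 12)(x^3 + 11), pattern 3+1+1+1; mod 31: f = (x^2 + 16x + 3)(x^2 + 18x + 13)(x^2 + 28x + 15), pattern 2+2+2; mod 97: f = (x^3 + 9)(x^3 + 72), pattern 3+3. No other pattern occurs in this range, so the set of observed cycle types is {6, 2+2+1+1, 3+1+1+1, 2+2+2, 3+3}. The candidates containing elements of all these cycle types are S_3 x S_3 (6T9) of order 36, (S_3 x S_3) : C_2 (6T13) of order 72, S_6 (6T16) of order 720; the others are excluded. The observed types are precisely the cycle types that occur in S_3 x S_3 (6T9) (apart from the identity). Each of the other remaining candidates has further cycle types, and by the Chebotarev density theorem the matching factorization patterns would occur for a proportion of primes equal to their share of the group: (S_3 x S_3) : C_2 (6T13) additionally contains elements of type 4+2, 3+2+1, 2+1+1+1+1 (36 of its 72 elements, about 50% of primes); S_6 (6T16) additionally contains elements of type 5+1, 4+2, 4+1+1, 3+2+1, 2+1+1+1+1 (459 of its 720 elements, about 64% of primes). None of the 23 primes tested shows any such pattern (for each of these groups the chance of that is below 10^-4), which rules them out. Hence G = S_3 x S_3 (6T9), of order 36.

6T9: S_3 x S_3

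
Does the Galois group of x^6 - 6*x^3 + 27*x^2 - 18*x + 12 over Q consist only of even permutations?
The polynomial is irreducible of degree 6 over Q. Its discriminant is -1160950579200, which is not a perfect square. A Galois group lies in the alternating group exactly when the discriminant is a square in Q, so the Galois group (S_3) is not contained in A_6.

No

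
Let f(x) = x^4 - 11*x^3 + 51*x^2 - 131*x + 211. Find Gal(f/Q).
C_4 (also written C4)

The polynomial is an irreducible quartic over Q and its discriminant is 66430125, which is not a perfect square, so the Galois group is not contained in A_4. The resolvent cubic y^3 - 51*y^2 + 597*y + 352 has exactly one rational root, so the Galois group is C_4 or D_4. The quartic becomes reducible over Q(sqrt(disc)), so the group is C_4.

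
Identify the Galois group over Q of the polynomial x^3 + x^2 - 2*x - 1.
The polynomial is an irreducible cubic over Q and its discriminant is 49 = 7^2, a perfect square. For an irreducible cubic, a square discriminant forces the Galois group to be A_3, the cyclic group of order 3.

C_3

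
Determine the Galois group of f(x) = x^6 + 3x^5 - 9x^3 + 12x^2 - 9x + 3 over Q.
S_3 (order 6)

The polynomial f is an irreducible sextic over Q, so G = Gal(f/Q) is one of the 16 transitive subgroups 6T1, ..., 6T16 of S_6. The discriminant of f is -67744512, which is not a perfect square, so G is not contained in A_6. The transitive groups of degree 6 not contained in A_6 are: C_6 (6T1, order 6), S_3 (6T2, order 6), D_6 (6T3, order 12), C_3 x S_3 (6T5, order 18), A_4 x C_2 (6T6, order 24), S_4 (6T8, order 24), S_3 x S_3 (6T9, order 36), S_4 x C_2 (6T11, order 48), (S_3 x S_3) : C_2 (6T13, order 72), PGL(2,5) (6T14, order 120), S_6 (6T16, order 720). By Dedekind's theorem, for a prime p not dividing disc(f) the degrees of the irreducible factors of f mod p form the cycle type of an element of G. Factoring f modulo the 23 such primes p <= 101 (skipping 2, 3, 11, which divide the discriminant), each new pattern first appears at: mod 5: f = (x^2 + 3)(x^2 + x + 2)(x^2 + 2x + 3), pattern 2+2+2; mod 7: f = (x^3 + 4x^2 + 5x + 5)(x^3 + 6x^2 + 6x + 2), pattern 3+3; mod 31: f = (x + 1)(x + 6)(x + 8)(x + 15)(x + 17)(x + 18), pattern 1+1+1+1+1+1. No other pattern occurs in this range, so the set of observed cycle types is {2+2+2, 3+3, 1+1+1+1+1+1}. The candidates containing elements of all these cycle types are C_6 (6T1) of order 6, S_3 (6T2) of order 6, D_6 (6T3) of order 12, C_3 x S_3 (6T5) of order 18, A_4 x C_2 (6T6) of order 24, S_4 (6T8) of order 24, S_3 x S_3 (6T9) of order 36, S_4 x C_2 (6T11) of order 48, (S_3 x S_3) : C_2 (6T13) of order 72, PGL(2,5) (6T14) of order 120, S_6 (6T16) of order 720; the others are excluded. The observed types are precisely the cycle types that occur in S_3 (6T2). Each of the other remaining candidates has further cycle types, and by the Chebotarev density theorem the matching factorization patterns would occur for a proportion of primes equal to their share of the group: C_6 (6T1) additionally contains elements of type 6 (2 of its 6 elements, about 33% of primes); D_6 (6T3) additionally contains elements of type 6, 2+2+1+1 (5 of its 12 elements, about 42% of primes); C_3 x S_3 (6T5) additionally contains elements of type 6, 3+1+1+1 (10 of its 18 elements, about 56% of primes); A_4 x C_2 (6T6) additionally contains elements of type 6, 2+2+1+1, 2+1+1+1+1 (14 of its 24 elements, about 58% of primes); S_4 (6T8) additionally contains elements of type 4+1+1, 2+2+1+1 (9 of its 24 elements, about 38% of primes); S_3 x S_3 (6T9) additionally contains elements of type 6, 3+1+1+1, 2+2+1+1 (25 of its 36 elements, about 69% of primes); S_4 x C_2 (6T11) additionally contains elements of type 6, 4+2, 4+1+1, 2+2+1+1, 2+1+1+1+1 (32 of its 48 elements, about 67% of primes); (S_3 x S_3) : C_2 (6T13) additionally contains elements of type 6, 4+2, 3+2+1, 3+1+1+1, 2+2+1+1, 2+1+1+1+1 (61 of its 72 elements, about 85% of primes); PGL(2,5) (6T14) additionally contains elements of type 6, 5+1, 4+1+1, 2+2+1+1 (89 of its 120 elements, about 74% of primes); S_6 (6T16) additionally contains elements of type 6, 5+1, 4+2, 4+1+1, 3+2+1, 3+1+1+1, 2+2+1+1, 2+1+1+1+1 (664 of its 720 elements, about 92% of primes). None of the 23 primes tested shows any such pattern (for each of these groups the chance of that is below 10^-4), which rules them out. Hence G = S_3 (6T2), of order 6.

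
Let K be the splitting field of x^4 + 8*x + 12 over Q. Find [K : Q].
12

The degree of the splitting field over Q equals the order of the Galois group, so first determine the group. The polynomial is an irreducible quartic over Q and its discriminant is 331776 = 576^2, a perfect square, so the Galois group is contained in A_4. The resolvent cubic y^3 - 48*y - 64 is irreducible over Q. An irreducible resolvent with square discriminant gives A_4. The Galois group A_4 (4T4) has order 12, so the splitting field has degree 12 over Q.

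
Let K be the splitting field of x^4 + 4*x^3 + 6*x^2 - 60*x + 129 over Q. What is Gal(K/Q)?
A_4, the alternating group on 4 letters

The polynomial is an irreducible quartic over Q and its discriminant is 1358954496 = 36864^2, a perfect square, so the Galois group is contained in A_4. The resolvent cubic y^3 - 6*y^2 - 756*y - 2568 is irreducible over Q. An irreducible resolvent with square discriminant gives A_4.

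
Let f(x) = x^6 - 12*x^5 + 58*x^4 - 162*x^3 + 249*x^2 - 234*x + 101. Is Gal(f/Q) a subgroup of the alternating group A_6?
Yes

The polynomial is irreducible of degree 6 over Q. Its discriminant is 87452721811456 = 9351616^2, a perfect square. A Galois group lies in the alternating group exactly when the discriminant is a square in Q, so the Galois group (S_4) is contained in A_6.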